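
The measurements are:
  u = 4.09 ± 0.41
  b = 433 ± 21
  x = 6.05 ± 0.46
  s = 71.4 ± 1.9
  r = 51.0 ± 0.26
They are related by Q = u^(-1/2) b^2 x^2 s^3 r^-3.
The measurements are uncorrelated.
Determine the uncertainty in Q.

Q is a product of powers, so relative uncertainties combine in quadrature:
  (−½·δu/u)² = (-0.5×0.100)² = 0.00251;  (2·δb/b)² = (2×0.0485)² = 0.00941;  (2·δx/x)² = (2×0.0760)² = 0.0231;  (3·δs/s)² = (3×0.0266)² = 0.00637;  (-3·δr/r)² = (-3×0.00510)² = 0.000234
δQ/Q = √(0.0417) = 0.204
Q = 9.31e+06, so δQ = 0.204 × 9.31e+06 = 1.9e+06.

1.9e+06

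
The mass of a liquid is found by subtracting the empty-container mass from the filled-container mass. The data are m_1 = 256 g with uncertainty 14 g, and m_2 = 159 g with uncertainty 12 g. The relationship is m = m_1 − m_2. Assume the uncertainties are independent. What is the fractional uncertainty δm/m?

Sums and differences: (δm)² = Σ (cᵢ δxᵢ)².
  (δm_1)² = 196;  (δm_2)² = 144
δm = √(340) = 18.4 g
m = 97.0 g, so δm/m = 18.4/97.0 = 0.190.

0.190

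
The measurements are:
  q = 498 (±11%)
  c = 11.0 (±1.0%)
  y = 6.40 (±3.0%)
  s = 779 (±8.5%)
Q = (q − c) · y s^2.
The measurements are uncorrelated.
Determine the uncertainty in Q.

3.9e+08

Let u = q − c = 487. δu = √(δq² + δc²) = √(3000 + 0.0121) = 54.8, so δu/u = 0.112.
Q is then a monomial in u, y, s:
δQ/Q = √((δu/u)² + (1·δy/y)² + (2·δs/s)²) = √(0.0127 + 0.000900 + 0.0289) = 0.206
Q = 1.89e+09, so δQ = 0.206 × 1.89e+09 = 3.9e+08.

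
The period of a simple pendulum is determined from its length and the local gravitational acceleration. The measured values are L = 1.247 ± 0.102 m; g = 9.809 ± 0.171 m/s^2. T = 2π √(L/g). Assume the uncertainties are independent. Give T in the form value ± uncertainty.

Since T is a product/quotient, work with relative uncertainties:
  (½·δL/L)² = (0.5×0.0818)² = 0.00167;  (−½·δg/g)² = (-0.5×0.0174)² = 7.6e-05
δT/T = √(0.00175) = 0.0418
T = 2.240 s, so δT = 0.0418 × 2.240 = 0.0937 s.

2.240 ± 0.0937 s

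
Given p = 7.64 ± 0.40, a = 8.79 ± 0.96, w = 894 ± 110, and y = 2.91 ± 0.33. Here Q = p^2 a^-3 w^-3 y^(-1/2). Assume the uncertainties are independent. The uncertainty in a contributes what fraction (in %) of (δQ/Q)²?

41.6%

(δQ/Q)² = (2·δp/p)² + (-3·δa/a)² + (-3·δw/w)² + (−½·δy/y)²
  p term: (2×0.0524)² = 0.0110
  a term: (-3×0.109)² = 0.107
  w term: (-3×0.123)² = 0.136
  y term: (-0.5×0.113)² = 0.00322
Total = 0.258. Share from a = 0.107/0.258 = 0.416.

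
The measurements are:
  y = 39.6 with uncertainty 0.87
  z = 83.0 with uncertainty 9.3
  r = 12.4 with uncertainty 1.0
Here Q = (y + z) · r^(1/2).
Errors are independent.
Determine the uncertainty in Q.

37.2

Let u = y + z = 123. δu = √(δy² + δz²) = √(0.757 + 86.5) = 9.34, so δu/u = 0.0762.
Q is then a monomial in u, r:
δQ/Q = √((δu/u)² + (½·δr/r)²) = √(0.00580 + 0.00163) = 0.0862
Q = 432, so δQ = 0.0862 × 432 = 37.2.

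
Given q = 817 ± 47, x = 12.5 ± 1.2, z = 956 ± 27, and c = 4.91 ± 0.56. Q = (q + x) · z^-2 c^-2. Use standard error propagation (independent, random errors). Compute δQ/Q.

0.242

Let u = q + x = 830. δu = √(δq² + δx²) = √(2210 + 1.44) = 47.0, so δu/u = 0.0567.
Q is then a monomial in u, z, c:
δQ/Q = √((δu/u)² + (-2·δz/z)² + (-2·δc/c)²) = √(0.00321 + 0.00319 + 0.0520) = 0.242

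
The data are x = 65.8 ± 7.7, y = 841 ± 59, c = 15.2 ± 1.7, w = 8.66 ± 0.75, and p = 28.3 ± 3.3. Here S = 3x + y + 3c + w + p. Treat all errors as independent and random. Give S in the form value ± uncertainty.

Sums and differences: (δS)² = Σ (cᵢ δxᵢ)².
  (3·δx)² = 534;  (δy)² = 3480;  (3·δc)² = 26.0;  (δw)² = 0.562;  (δp)² = 10.9
δS = √(4050) = 63.7
S = 1120.

1120 ± 63.7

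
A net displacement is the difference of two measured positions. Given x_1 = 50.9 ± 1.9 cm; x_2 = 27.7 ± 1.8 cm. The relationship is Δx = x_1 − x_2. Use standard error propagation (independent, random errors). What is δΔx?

Each term contributes (cᵢ δxᵢ)² to (δΔx)²:
  (δx_1)² = 3.61;  (δx_2)² = 3.24
δΔx = √(6.85) = 2.62 cm

2.62 cm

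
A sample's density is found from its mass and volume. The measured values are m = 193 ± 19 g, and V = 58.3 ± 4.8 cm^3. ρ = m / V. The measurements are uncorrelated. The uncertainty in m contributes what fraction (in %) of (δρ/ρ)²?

58.8%

(δρ/ρ)² = (1·δm/m)² + (-1·δV/V)²
  m term: (1×0.0984)² = 0.00969
  V term: (-1×0.0823)² = 0.00678
Total = 0.0165. Share from m = 0.00969/0.0165 = 0.588.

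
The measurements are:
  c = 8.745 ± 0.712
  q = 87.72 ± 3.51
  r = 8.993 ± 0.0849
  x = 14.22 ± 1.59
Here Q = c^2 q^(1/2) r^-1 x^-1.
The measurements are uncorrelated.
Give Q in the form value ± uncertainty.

5.601 ± 1.11

For a monomial Q ∝ c^2, q^(1/2), r^-1, x^-1, fractional errors add in quadrature:
  (2·δc/c)² = (2×0.0814)² = 0.0265;  (½·δq/q)² = (0.5×0.0400)² = 0.000400;  (-1·δr/r)² = (-1×0.00944)² = 8.91e-05;  (-1·δx/x)² = (-1×0.112)² = 0.0125
δQ/Q = √(0.0395) = 0.199
Q = 5.601, so δQ = 0.199 × 5.601 = 1.11.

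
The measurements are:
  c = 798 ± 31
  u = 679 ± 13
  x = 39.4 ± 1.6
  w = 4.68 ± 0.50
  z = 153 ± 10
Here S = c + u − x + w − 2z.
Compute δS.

39.2

Absolute uncertainties add in quadrature for a linear combination:
  (δc)² = 961;  (δu)² = 169;  (δx)² = 2.56;  (δw)² = 0.250;  (2·δz)² = 400
δS = √(1530) = 39.2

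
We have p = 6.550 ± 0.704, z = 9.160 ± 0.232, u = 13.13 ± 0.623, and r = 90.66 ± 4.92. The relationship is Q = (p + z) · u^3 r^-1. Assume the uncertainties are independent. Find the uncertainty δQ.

Let w = p + z = 15.71. δw = √(δp² + δz²) = √(0.496 + 0.0538) = 0.741, so δw/w = 0.0472.
Q is then a monomial in w, u, r:
δQ/Q = √((δw/w)² + (3·δu/u)² + (-1·δr/r)²) = √(0.00223 + 0.0203 + 0.00295) = 0.159
Q = 392.2, so δQ = 0.159 × 392.2 = 62.6.

62.6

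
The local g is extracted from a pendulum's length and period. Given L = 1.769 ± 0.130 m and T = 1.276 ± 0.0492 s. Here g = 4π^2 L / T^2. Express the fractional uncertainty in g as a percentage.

10.7%

Products/powers → add relative errors in quadrature, weighted by exponent:
  (1·δL/L)² = (1×0.0735)² = 0.00540;  (-2·δT/T)² = (-2×0.0386)² = 0.00595
δg/g = √(0.0113) = 0.107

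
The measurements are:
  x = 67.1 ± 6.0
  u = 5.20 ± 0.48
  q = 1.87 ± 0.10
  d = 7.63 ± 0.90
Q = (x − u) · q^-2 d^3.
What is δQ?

3010

Let w = x − u = 61.9. δw = √(δx² + δu²) = √(36.0 + 0.230) = 6.02, so δw/w = 0.0972.
Q is then a monomial in w, q, d:
δQ/Q = √((δw/w)² + (-2·δq/q)² + (3·δd/d)²) = √(0.00946 + 0.0114 + 0.125) = 0.382
Q = 7860, so δQ = 0.382 × 7860 = 3010.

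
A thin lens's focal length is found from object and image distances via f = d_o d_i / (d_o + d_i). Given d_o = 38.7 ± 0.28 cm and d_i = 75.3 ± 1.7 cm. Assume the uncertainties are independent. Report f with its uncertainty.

∂f/∂d_o = (d_i/(d_o+d_i))² = 0.436;  ∂f/∂d_i = (d_o/(d_o+d_i))² = 0.115
δf = √((∂f/∂d_o · δd_o)² + (∂f/∂d_i · δd_i)²) = √(0.0149 + 0.0384) = 0.231 cm
f = 25.6 cm.

25.6 ± 0.231 cm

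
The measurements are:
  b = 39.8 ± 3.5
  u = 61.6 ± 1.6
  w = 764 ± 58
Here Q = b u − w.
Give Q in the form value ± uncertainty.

1690 ± 232

Let p = b·u = 2450. δp/p = √((1·δb/b)² + (1·δu/u)²) = √(0.00773 + 0.000675) = 0.0917, so δp = 225.
Q = p − w: δQ = √(δp² + δw²) = √(50500 + 3360) = 232
Q = 1690.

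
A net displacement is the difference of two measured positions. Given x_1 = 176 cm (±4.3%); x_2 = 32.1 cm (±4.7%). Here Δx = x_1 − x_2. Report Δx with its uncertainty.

Δx is a linear combination, so absolute uncertainties add in quadrature:
  (δx_1)² = 57.3;  (δx_2)² = 2.28
δΔx = √(59.6) = 7.72 cm
Δx = 144 cm.

144 ± 7.72 cm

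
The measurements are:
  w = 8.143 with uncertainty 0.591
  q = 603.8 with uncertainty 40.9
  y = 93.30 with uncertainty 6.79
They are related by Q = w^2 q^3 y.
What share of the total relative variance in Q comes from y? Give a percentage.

7.83%

(δQ/Q)² = (2·δw/w)² + (3·δq/q)² + (1·δy/y)²
  w term: (2×0.0726)² = 0.0211
  q term: (3×0.0677)² = 0.0413
  y term: (1×0.0728)² = 0.00530
Total = 0.0677. Share from y = 0.00530/0.0677 = 0.0783.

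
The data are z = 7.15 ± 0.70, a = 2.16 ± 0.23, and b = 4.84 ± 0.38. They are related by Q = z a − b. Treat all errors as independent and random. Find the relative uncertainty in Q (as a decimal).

Let p = z·a = 15.4. δp/p = √((1·δz/z)² + (1·δa/a)²) = √(0.00958 + 0.0113) = 0.145, so δp = 2.23.
Q = p − b: δQ = √(δp² + δb²) = √(4.99 + 0.144) = 2.27
Q = 10.6, so δQ/Q = 2.27/10.6 = 0.214.

0.214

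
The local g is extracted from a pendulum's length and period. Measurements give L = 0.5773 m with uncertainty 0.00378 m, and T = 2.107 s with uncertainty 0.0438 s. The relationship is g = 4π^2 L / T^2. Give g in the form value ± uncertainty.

g is a product of powers, so relative uncertainties combine in quadrature:
  (1·δL/L)² = (1×0.00655)² = 4.29e-05;  (-2·δT/T)² = (-2×0.0208)² = 0.00173
δg/g = √(0.00177) = 0.0421
g = 5.134 m/s^2, so δg = 0.0421 × 5.134 = 0.216 m/s^2.

5.134 ± 0.216 m/s^2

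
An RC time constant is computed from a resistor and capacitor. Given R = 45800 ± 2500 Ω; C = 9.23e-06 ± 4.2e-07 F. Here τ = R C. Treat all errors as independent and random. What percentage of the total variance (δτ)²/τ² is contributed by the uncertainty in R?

59.0%

(δτ/τ)² = (1·δR/R)² + (1·δC/C)²
  R term: (1×0.0546)² = 0.00298
  C term: (1×0.0455)² = 0.00207
Total = 0.00505. Share from R = 0.00298/0.00505 = 0.590.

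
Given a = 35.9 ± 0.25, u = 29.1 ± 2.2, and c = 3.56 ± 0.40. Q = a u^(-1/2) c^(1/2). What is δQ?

0.855

Products/powers → add relative errors in quadrature, weighted by exponent:
  (1·δa/a)² = (1×0.00696)² = 4.85e-05;  (−½·δu/u)² = (-0.5×0.0756)² = 0.00143;  (½·δc/c)² = (0.5×0.112)² = 0.00316
δQ/Q = √(0.00463) = 0.0681
Q = 12.6, so δQ = 0.0681 × 12.6 = 0.855.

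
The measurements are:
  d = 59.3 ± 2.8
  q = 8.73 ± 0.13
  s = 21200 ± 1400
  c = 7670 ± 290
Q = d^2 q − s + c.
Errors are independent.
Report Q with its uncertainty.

17200 ± 3260

Let p = d^2·q = 30700. δp/p = √((2·δd/d)² + (1·δq/q)²) = √(0.00892 + 0.000222) = 0.0956, so δp = 2930.
Q = p − s + c: δQ = √(δp² + δs² + δc²) = √(8.61e+06 + 1.96e+06 + 84100) = 3260
Q = 17200.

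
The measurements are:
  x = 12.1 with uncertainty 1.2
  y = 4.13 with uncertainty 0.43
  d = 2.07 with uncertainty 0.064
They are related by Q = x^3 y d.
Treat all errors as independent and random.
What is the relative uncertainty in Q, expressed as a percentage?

31.7%

For a monomial Q ∝ x^3, y, d, fractional errors add in quadrature:
  (3·δx/x)² = (3×0.0992)² = 0.0885;  (1·δy/y)² = (1×0.104)² = 0.0108;  (1·δd/d)² = (1×0.0309)² = 0.000956
δQ/Q = √(0.100) = 0.317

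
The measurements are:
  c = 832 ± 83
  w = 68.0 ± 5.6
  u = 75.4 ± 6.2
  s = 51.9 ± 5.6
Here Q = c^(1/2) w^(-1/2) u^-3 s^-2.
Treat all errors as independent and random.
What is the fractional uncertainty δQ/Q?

Products/powers → add relative errors in quadrature, weighted by exponent:
  (½·δc/c)² = (0.5×0.0998)² = 0.00249;  (−½·δw/w)² = (-0.5×0.0824)² = 0.00170;  (-3·δu/u)² = (-3×0.0822)² = 0.0609;  (-2·δs/s)² = (-2×0.108)² = 0.0466
δQ/Q = √(0.112) = 0.334

0.334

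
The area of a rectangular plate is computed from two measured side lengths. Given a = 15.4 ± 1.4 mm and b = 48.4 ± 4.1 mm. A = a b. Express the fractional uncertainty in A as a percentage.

A is a product of powers, so relative uncertainties combine in quadrature:
  (1·δa/a)² = (1×0.0909)² = 0.00826;  (1·δb/b)² = (1×0.0847)² = 0.00718
δA/A = √(0.0154) = 0.124

12.4%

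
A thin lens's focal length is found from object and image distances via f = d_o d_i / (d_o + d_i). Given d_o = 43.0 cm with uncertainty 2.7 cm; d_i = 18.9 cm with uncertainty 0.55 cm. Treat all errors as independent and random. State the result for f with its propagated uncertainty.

∂f/∂d_o = (d_i/(d_o+d_i))² = 0.0932;  ∂f/∂d_i = (d_o/(d_o+d_i))² = 0.483
δf = √((∂f/∂d_o · δd_o)² + (∂f/∂d_i · δd_i)²) = √(0.0634 + 0.0704) = 0.366 cm
f = 13.1 cm.

13.1 ± 0.366 cm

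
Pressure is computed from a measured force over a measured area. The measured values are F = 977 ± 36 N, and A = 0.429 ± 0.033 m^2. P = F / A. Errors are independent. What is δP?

194 Pa

Relative error in a monomial: (δP/P)² = Σ (nᵢ · δxᵢ/xᵢ)².
  (1·δF/F)² = (1×0.0368)² = 0.00136;  (-1·δA/A)² = (-1×0.0769)² = 0.00592
δP/P = √(0.00727) = 0.0853
P = 2280 Pa, so δP = 0.0853 × 2280 = 194 Pa.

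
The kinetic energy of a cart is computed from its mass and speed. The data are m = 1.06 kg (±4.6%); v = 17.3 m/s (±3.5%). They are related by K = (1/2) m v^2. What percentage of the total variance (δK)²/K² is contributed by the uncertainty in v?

(δK/K)² = (1·δm/m)² + (2·δv/v)²
  m term: (1×0.0460)² = 0.00212
  v term: (2×0.0350)² = 0.00490
Total = 0.00702. Share from v = 0.00490/0.00702 = 0.698.

69.8%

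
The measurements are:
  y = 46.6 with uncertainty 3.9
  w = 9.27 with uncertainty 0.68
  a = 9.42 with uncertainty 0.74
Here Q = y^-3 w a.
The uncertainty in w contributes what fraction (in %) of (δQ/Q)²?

7.21%

(δQ/Q)² = (-3·δy/y)² + (1·δw/w)² + (1·δa/a)²
  y term: (-3×0.0837)² = 0.0630
  w term: (1×0.0734)² = 0.00538
  a term: (1×0.0786)² = 0.00617
Total = 0.0746. Share from w = 0.00538/0.0746 = 0.0721.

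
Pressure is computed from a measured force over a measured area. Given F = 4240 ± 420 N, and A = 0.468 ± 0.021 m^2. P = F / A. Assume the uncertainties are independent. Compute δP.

Since P is a product/quotient, work with relative uncertainties:
  (1·δF/F)² = (1×0.0991)² = 0.00981;  (-1·δA/A)² = (-1×0.0449)² = 0.00201
δP/P = √(0.0118) = 0.109
P = 9060 Pa, so δP = 0.109 × 9060 = 985 Pa.

985 Pa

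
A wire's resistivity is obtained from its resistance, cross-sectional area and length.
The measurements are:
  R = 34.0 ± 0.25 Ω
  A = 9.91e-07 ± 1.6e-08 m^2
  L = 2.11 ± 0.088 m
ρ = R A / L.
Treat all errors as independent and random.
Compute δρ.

7.24e-07 Ω·m

Since ρ is a product/quotient, work with relative uncertainties:
  (1·δR/R)² = (1×0.00735)² = 5.41e-05;  (1·δA/A)² = (1×0.0161)² = 0.000261;  (-1·δL/L)² = (-1×0.0417)² = 0.00174
δρ/ρ = √(0.00205) = 0.0453
ρ = 1.6e-05 Ω·m, so δρ = 0.0453 × 1.6e-05 = 7.24e-07 Ω·m.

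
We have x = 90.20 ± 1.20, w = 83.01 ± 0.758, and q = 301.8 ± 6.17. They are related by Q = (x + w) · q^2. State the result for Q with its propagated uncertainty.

(1.578 ± 0.0658) × 10^7

Let u = x + w = 173.2. δu = √(δx² + δw²) = √(1.44 + 0.575) = 1.42, so δu/u = 0.00819.
Q is then a monomial in u, q:
δQ/Q = √((δu/u)² + (2·δq/q)²) = √(6.71e-05 + 0.00167) = 0.0417
Q = 1.578e+07, so δQ = 0.0417 × 1.578e+07 = 6.58e+05.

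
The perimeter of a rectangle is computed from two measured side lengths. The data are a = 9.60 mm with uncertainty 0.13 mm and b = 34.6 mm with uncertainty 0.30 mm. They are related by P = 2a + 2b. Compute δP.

For a sum/difference, combine absolute errors in quadrature:
  (2·δa)² = 0.0676;  (2·δb)² = 0.360
δP = √(0.428) = 0.654 mm

0.654 mm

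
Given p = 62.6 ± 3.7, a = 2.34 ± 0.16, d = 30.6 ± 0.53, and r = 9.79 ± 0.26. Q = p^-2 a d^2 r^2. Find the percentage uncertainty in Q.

15.1%

Products/powers → add relative errors in quadrature, weighted by exponent:
  (-2·δp/p)² = (-2×0.0591)² = 0.0140;  (1·δa/a)² = (1×0.0684)² = 0.00468;  (2·δd/d)² = (2×0.0173)² = 0.00120;  (2·δr/r)² = (2×0.0266)² = 0.00282
δQ/Q = √(0.0227) = 0.151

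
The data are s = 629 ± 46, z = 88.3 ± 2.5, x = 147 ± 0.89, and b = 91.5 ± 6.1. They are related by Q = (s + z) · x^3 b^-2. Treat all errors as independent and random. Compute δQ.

Let u = s + z = 717. δu = √(δs² + δz²) = √(2120 + 6.25) = 46.1, so δu/u = 0.0642.
Q is then a monomial in u, x, b:
δQ/Q = √((δu/u)² + (3·δx/x)² + (-2·δb/b)²) = √(0.00412 + 0.000330 + 0.0178) = 0.149
Q = 2.72e+05, so δQ = 0.149 × 2.72e+05 = 40600.

40600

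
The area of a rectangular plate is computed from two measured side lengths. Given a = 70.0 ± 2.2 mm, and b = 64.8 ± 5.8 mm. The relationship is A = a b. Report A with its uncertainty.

4540 ± 430 mm^2

For a monomial A ∝ a, b, fractional errors add in quadrature:
  (1·δa/a)² = (1×0.0314)² = 0.000988;  (1·δb/b)² = (1×0.0895)² = 0.00801
δA/A = √(0.00900) = 0.0949
A = 4540 mm^2, so δA = 0.0949 × 4540 = 430 mm^2.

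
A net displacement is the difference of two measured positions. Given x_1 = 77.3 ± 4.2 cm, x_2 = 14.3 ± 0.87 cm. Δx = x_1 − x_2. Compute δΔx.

For a sum/difference, combine absolute errors in quadrature:
  (δx_1)² = 17.6;  (δx_2)² = 0.757
δΔx = √(18.4) = 4.29 cm

4.29 cm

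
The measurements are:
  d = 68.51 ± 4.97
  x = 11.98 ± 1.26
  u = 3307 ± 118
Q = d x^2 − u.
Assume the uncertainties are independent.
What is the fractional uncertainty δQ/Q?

Let p = d·x^2 = 9833. δp/p = √((1·δd/d)² + (2·δx/x)²) = √(0.00526 + 0.0442) = 0.223, so δp = 2190.
Q = p − u: δQ = √(δp² + δu²) = √(4.79e+06 + 13900) = 2190
Q = 6526, so δQ/Q = 2190/6526 = 0.336.

0.336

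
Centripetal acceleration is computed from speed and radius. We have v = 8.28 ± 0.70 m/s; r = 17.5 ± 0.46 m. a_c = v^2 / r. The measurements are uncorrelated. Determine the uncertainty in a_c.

0.670 m/s^2

Each factor contributes (exponent × relative error)² to (δa_c/a_c)²:
  (2·δv/v)² = (2×0.0845)² = 0.0286;  (-1·δr/r)² = (-1×0.0263)² = 0.000691
δa_c/a_c = √(0.0293) = 0.171
a_c = 3.92 m/s^2, so δa_c = 0.171 × 3.92 = 0.670 m/s^2.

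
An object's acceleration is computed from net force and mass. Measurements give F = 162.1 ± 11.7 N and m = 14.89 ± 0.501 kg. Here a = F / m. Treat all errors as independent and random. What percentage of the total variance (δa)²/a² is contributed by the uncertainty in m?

17.9%

(δa/a)² = (1·δF/F)² + (-1·δm/m)²
  F term: (1×0.0722)² = 0.00521
  m term: (-1×0.0336)² = 0.00113
Total = 0.00634. Share from m = 0.00113/0.00634 = 0.179.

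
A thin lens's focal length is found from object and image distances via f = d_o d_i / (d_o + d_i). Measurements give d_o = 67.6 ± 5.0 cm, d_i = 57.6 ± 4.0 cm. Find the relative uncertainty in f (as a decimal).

∂f/∂d_o = (d_i/(d_o+d_i))² = 0.212;  ∂f/∂d_i = (d_o/(d_o+d_i))² = 0.292
δf = √((∂f/∂d_o · δd_o)² + (∂f/∂d_i · δd_i)²) = √(1.12 + 1.36) = 1.57 cm
f = 31.1 cm, so δf/f = 1.57/31.1 = 0.0506.

0.0506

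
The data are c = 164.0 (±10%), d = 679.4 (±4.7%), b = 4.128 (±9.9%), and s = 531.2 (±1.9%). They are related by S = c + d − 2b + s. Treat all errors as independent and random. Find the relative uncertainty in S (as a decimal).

0.0273

Sums and differences: (δS)² = Σ (cᵢ δxᵢ)².
  (δc)² = 269;  (δd)² = 1020;  (2·δb)² = 0.668;  (δs)² = 102
δS = √(1390) = 37.3
S = 1366, so δS/S = 37.3/1366 = 0.0273.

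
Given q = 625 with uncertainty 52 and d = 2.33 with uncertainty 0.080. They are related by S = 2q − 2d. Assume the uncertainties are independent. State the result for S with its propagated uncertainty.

For a sum/difference, combine absolute errors in quadrature:
  (2·δq)² = 10800;  (2·δd)² = 0.0256
δS = √(10800) = 104
S = 1250.

1250 ± 104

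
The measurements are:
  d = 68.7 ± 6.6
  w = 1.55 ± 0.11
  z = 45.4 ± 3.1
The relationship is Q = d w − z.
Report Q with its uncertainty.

Let p = d·w = 106. δp/p = √((1·δd/d)² + (1·δw/w)²) = √(0.00923 + 0.00504) = 0.119, so δp = 12.7.
Q = p − z: δQ = √(δp² + δz²) = √(162 + 9.61) = 13.1
Q = 61.1.

61.1 ± 13.1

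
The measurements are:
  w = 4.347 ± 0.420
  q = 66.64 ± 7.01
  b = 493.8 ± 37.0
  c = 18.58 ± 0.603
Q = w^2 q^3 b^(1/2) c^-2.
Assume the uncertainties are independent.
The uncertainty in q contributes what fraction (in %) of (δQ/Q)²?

(δQ/Q)² = (2·δw/w)² + (3·δq/q)² + (½·δb/b)² + (-2·δc/c)²
  w term: (2×0.0966)² = 0.0373
  q term: (3×0.105)² = 0.0996
  b term: (0.5×0.0749)² = 0.00140
  c term: (-2×0.0325)² = 0.00421
Total = 0.143. Share from q = 0.0996/0.143 = 0.699.

69.9%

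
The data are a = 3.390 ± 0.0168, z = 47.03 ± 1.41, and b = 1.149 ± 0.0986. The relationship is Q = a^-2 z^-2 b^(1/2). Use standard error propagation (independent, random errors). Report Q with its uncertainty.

Each factor contributes (exponent × relative error)² to (δQ/Q)²:
  (-2·δa/a)² = (-2×0.00496)² = 9.82e-05;  (-2·δz/z)² = (-2×0.0300)² = 0.00360;  (½·δb/b)² = (0.5×0.0858)² = 0.00184
δQ/Q = √(0.00553) = 0.0744
Q = 4.217e-05, so δQ = 0.0744 × 4.217e-05 = 3.14e-06.

(4.217 ± 0.314) × 10^-5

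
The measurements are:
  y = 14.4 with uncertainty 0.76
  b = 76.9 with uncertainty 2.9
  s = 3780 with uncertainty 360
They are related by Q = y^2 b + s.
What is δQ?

Let p = y^2·b = 15900. δp/p = √((2·δy/y)² + (1·δb/b)²) = √(0.0111 + 0.00142) = 0.112, so δp = 1790.
Q = p + s: δQ = √(δp² + δs²) = √(3.19e+06 + 1.3e+05) = 1820

1820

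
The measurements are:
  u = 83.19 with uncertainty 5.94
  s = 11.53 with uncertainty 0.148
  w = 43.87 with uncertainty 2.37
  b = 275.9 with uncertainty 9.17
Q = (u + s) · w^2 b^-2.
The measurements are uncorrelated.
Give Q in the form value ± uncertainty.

Let h = u + s = 94.72. δh = √(δu² + δs²) = √(35.3 + 0.0219) = 5.94, so δh/h = 0.0627.
Q is then a monomial in h, w, b:
δQ/Q = √((δh/h)² + (2·δw/w)² + (-2·δb/b)²) = √(0.00394 + 0.0117 + 0.00442) = 0.142
Q = 2.395, so δQ = 0.142 × 2.395 = 0.339.

2.395 ± 0.339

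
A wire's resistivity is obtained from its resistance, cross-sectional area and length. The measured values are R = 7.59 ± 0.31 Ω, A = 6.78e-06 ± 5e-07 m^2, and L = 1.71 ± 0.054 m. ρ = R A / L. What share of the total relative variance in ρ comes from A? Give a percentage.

(δρ/ρ)² = (1·δR/R)² + (1·δA/A)² + (-1·δL/L)²
  R term: (1×0.0408)² = 0.00167
  A term: (1×0.0737)² = 0.00544
  L term: (-1×0.0316)² = 0.000997
Total = 0.00810. Share from A = 0.00544/0.00810 = 0.671.

67.1%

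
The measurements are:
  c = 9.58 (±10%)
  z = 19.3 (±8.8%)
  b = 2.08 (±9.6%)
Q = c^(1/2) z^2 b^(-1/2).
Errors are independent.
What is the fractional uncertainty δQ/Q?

0.189

For a monomial Q ∝ c^(1/2), z^2, b^(-1/2), fractional errors add in quadrature:
  (½·δc/c)² = (0.5×0.100)² = 0.00250;  (2·δz/z)² = (2×0.0880)² = 0.0310;  (−½·δb/b)² = (-0.5×0.0960)² = 0.00230
δQ/Q = √(0.0358) = 0.189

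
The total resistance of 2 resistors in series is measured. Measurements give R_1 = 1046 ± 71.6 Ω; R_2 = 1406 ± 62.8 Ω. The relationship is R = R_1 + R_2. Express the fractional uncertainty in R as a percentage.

Sums and differences: (δR)² = Σ (cᵢ δxᵢ)².
  (δR_1)² = 5130;  (δR_2)² = 3940
δR = √(9070) = 95.2 Ω
R = 2452 Ω, so δR/R = 95.2/2452 = 0.0388.

3.88%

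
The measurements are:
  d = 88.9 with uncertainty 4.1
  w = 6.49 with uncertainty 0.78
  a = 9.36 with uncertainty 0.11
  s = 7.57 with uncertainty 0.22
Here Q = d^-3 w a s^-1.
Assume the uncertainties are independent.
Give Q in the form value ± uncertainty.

(1.14 ± 0.212) × 10^-5

Products/powers → add relative errors in quadrature, weighted by exponent:
  (-3·δd/d)² = (-3×0.0461)² = 0.0191;  (1·δw/w)² = (1×0.120)² = 0.0144;  (1·δa/a)² = (1×0.0118)² = 0.000138;  (-1·δs/s)² = (-1×0.0291)² = 0.000845
δQ/Q = √(0.0346) = 0.186
Q = 1.14e-05, so δQ = 0.186 × 1.14e-05 = 2.12e-06.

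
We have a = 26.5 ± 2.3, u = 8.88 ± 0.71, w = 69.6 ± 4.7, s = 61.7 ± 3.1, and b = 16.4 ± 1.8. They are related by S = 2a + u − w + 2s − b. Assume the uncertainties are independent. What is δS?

9.24

Sums and differences: (δS)² = Σ (cᵢ δxᵢ)².
  (2·δa)² = 21.2;  (δu)² = 0.504;  (δw)² = 22.1;  (2·δs)² = 38.4;  (δb)² = 3.24
δS = √(85.4) = 9.24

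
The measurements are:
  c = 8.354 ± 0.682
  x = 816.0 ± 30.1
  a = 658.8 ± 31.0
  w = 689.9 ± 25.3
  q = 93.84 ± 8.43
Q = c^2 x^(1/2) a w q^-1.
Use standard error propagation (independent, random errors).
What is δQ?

Each factor contributes (exponent × relative error)² to (δQ/Q)²:
  (2·δc/c)² = (2×0.0816)² = 0.0267;  (½·δx/x)² = (0.5×0.0369)² = 0.000340;  (1·δa/a)² = (1×0.0471)² = 0.00221;  (1·δw/w)² = (1×0.0367)² = 0.00134;  (-1·δq/q)² = (-1×0.0898)² = 0.00807
δQ/Q = √(0.0386) = 0.197
Q = 9.656e+06, so δQ = 0.197 × 9.656e+06 = 1.9e+06.

1.9e+06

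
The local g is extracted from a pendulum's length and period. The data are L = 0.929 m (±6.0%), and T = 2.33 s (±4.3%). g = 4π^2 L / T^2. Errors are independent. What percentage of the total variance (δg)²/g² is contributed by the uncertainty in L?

(δg/g)² = (1·δL/L)² + (-2·δT/T)²
  L term: (1×0.0600)² = 0.00360
  T term: (-2×0.0430)² = 0.00740
Total = 0.0110. Share from L = 0.00360/0.0110 = 0.327.

32.7%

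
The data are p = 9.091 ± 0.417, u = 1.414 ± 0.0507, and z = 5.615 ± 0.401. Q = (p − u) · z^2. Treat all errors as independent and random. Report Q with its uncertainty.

242.0 ± 37.0

Let w = p − u = 7.677. δw = √(δp² + δu²) = √(0.174 + 0.00257) = 0.420, so δw/w = 0.0547.
Q is then a monomial in w, z:
δQ/Q = √((δw/w)² + (2·δz/z)²) = √(0.00299 + 0.0204) = 0.153
Q = 242.0, so δQ = 0.153 × 242.0 = 37.0.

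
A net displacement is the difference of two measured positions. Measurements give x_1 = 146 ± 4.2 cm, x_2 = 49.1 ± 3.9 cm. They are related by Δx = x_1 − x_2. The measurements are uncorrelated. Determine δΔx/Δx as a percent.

Sums and differences: (δΔx)² = Σ (cᵢ δxᵢ)².
  (δx_1)² = 17.6;  (δx_2)² = 15.2
δΔx = √(32.9) = 5.73 cm
Δx = 96.9 cm, so δΔx/Δx = 5.73/96.9 = 0.0591.

5.91%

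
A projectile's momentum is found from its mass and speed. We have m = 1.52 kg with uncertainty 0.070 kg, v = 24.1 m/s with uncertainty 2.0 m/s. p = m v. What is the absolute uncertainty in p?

Since p is a product/quotient, work with relative uncertainties:
  (1·δm/m)² = (1×0.0461)² = 0.00212;  (1·δv/v)² = (1×0.0830)² = 0.00689
δp/p = √(0.00901) = 0.0949
p = 36.6 kg·m/s, so δp = 0.0949 × 36.6 = 3.48 kg·m/s.

3.48 kg·m/s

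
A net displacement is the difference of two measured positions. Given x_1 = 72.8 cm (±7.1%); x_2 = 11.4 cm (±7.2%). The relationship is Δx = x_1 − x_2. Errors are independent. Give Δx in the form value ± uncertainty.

Δx is a linear combination, so absolute uncertainties add in quadrature:
  (δx_1)² = 26.7;  (δx_2)² = 0.674
δΔx = √(27.4) = 5.23 cm
Δx = 61.4 cm.

61.4 ± 5.23 cm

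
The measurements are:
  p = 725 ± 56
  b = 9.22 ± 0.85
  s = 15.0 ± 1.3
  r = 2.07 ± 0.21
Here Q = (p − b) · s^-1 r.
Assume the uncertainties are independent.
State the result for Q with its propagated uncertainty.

Let u = p − b = 716. δu = √(δp² + δb²) = √(3140 + 0.722) = 56.0, so δu/u = 0.0782.
Q is then a monomial in u, s, r:
δQ/Q = √((δu/u)² + (-1·δs/s)² + (1·δr/r)²) = √(0.00612 + 0.00751 + 0.0103) = 0.155
Q = 98.8, so δQ = 0.155 × 98.8 = 15.3.

98.8 ± 15.3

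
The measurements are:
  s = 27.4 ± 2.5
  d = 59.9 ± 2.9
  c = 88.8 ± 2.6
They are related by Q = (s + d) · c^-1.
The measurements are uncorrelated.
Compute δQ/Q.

Let u = s + d = 87.3. δu = √(δs² + δd²) = √(6.25 + 8.41) = 3.83, so δu/u = 0.0439.
Q is then a monomial in u, c:
δQ/Q = √((δu/u)² + (-1·δc/c)²) = √(0.00192 + 0.000857) = 0.0527

0.0527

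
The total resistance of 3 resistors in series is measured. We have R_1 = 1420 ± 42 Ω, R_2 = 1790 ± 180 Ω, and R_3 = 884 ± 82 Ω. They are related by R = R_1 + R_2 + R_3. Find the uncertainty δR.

202 Ω

R is a linear combination, so absolute uncertainties add in quadrature:
  (δR_1)² = 1760;  (δR_2)² = 32400;  (δR_3)² = 6720
δR = √(40900) = 202 Ω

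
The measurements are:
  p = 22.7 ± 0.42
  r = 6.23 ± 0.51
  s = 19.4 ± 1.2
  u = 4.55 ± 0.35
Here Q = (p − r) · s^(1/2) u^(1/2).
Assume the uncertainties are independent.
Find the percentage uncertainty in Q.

6.36%

Let w = p − r = 16.5. δw = √(δp² + δr²) = √(0.176 + 0.260) = 0.661, so δw/w = 0.0401.
Q is then a monomial in w, s, u:
δQ/Q = √((δw/w)² + (½·δs/s)² + (½·δu/u)²) = √(0.00161 + 0.000957 + 0.00148) = 0.0636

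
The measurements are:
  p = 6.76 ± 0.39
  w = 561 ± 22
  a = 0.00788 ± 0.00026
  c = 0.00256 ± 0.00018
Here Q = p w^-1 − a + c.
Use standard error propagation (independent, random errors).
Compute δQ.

Let h = p·w^-1 = 0.0120. δh/h = √((1·δp/p)² + (-1·δw/w)²) = √(0.00333 + 0.00154) = 0.0698, so δh = 0.000841.
Q = h − a + c: δQ = √(δh² + δa² + δc²) = √(7.07e-07 + 6.76e-08 + 3.24e-08) = 0.000898

0.000898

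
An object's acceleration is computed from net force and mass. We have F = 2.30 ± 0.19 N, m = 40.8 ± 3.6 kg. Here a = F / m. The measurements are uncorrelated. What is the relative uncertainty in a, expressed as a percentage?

Each factor contributes (exponent × relative error)² to (δa/a)²:
  (1·δF/F)² = (1×0.0826)² = 0.00682;  (-1·δm/m)² = (-1×0.0882)² = 0.00779
δa/a = √(0.0146) = 0.121

12.1%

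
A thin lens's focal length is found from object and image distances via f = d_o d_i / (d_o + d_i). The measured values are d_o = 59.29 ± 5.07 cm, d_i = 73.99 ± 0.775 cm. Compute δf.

∂f/∂d_o = (d_i/(d_o+d_i))² = 0.308;  ∂f/∂d_i = (d_o/(d_o+d_i))² = 0.198
δf = √((∂f/∂d_o · δd_o)² + (∂f/∂d_i · δd_i)²) = √(2.44 + 0.0235) = 1.57 cm

1.57 cm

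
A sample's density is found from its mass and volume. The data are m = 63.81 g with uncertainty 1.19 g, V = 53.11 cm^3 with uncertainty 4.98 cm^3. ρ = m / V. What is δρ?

Relative error in a monomial: (δρ/ρ)² = Σ (nᵢ · δxᵢ/xᵢ)².
  (1·δm/m)² = (1×0.0186)² = 0.000348;  (-1·δV/V)² = (-1×0.0938)² = 0.00879
δρ/ρ = √(0.00914) = 0.0956
ρ = 1.201 g/cm^3, so δρ = 0.0956 × 1.201 = 0.115 g/cm^3.

0.115 g/cm^3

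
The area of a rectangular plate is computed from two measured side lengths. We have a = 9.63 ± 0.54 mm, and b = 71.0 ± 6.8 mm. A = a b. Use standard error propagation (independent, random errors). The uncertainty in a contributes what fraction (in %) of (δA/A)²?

(δA/A)² = (1·δa/a)² + (1·δb/b)²
  a term: (1×0.0561)² = 0.00314
  b term: (1×0.0958)² = 0.00917
Total = 0.0123. Share from a = 0.00314/0.0123 = 0.255.

25.5%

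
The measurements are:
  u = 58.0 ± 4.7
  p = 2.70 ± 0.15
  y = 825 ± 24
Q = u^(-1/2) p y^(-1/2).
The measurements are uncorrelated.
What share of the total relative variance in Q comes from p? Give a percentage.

62.5%

(δQ/Q)² = (−½·δu/u)² + (1·δp/p)² + (−½·δy/y)²
  u term: (-0.5×0.0810)² = 0.00164
  p term: (1×0.0556)² = 0.00309
  y term: (-0.5×0.0291)² = 0.000212
Total = 0.00494. Share from p = 0.00309/0.00494 = 0.625.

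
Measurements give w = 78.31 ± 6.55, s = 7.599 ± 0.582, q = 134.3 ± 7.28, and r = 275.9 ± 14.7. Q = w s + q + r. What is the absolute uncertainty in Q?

69.5

Let p = w·s = 595.1. δp/p = √((1·δw/w)² + (1·δs/s)²) = √(0.00700 + 0.00587) = 0.113, so δp = 67.5.
Q = p + q + r: δQ = √(δp² + δq² + δr²) = √(4550 + 53.0 + 216) = 69.5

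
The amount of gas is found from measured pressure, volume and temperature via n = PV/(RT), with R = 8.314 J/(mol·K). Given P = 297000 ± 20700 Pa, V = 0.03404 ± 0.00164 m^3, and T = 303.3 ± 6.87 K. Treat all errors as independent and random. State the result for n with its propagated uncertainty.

n is a product of powers, so relative uncertainties combine in quadrature:
  (1·δP/P)² = (1×0.0697)² = 0.00486;  (1·δV/V)² = (1×0.0482)² = 0.00232;  (-1·δT/T)² = (-1×0.0227)² = 0.000513
δn/n = √(0.00769) = 0.0877
n = 4.009 mol, so δn = 0.0877 × 4.009 = 0.352 mol.

4.009 ± 0.352 mol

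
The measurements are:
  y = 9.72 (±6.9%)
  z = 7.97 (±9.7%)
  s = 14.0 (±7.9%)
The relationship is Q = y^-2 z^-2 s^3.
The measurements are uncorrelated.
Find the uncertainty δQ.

Since Q is a product/quotient, work with relative uncertainties:
  (-2·δy/y)² = (-2×0.0690)² = 0.0190;  (-2·δz/z)² = (-2×0.0970)² = 0.0376;  (3·δs/s)² = (3×0.0790)² = 0.0562
δQ/Q = √(0.113) = 0.336
Q = 0.457, so δQ = 0.336 × 0.457 = 0.154.

0.154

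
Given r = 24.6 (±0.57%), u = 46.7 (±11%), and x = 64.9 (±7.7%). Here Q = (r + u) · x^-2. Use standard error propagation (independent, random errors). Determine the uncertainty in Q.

0.00288

Let w = r + u = 71.3. δw = √(δr² + δu²) = √(0.0197 + 26.4) = 5.14, so δw/w = 0.0721.
Q is then a monomial in w, x:
δQ/Q = √((δw/w)² + (-2·δx/x)²) = √(0.00519 + 0.0237) = 0.170
Q = 0.0169, so δQ = 0.170 × 0.0169 = 0.00288.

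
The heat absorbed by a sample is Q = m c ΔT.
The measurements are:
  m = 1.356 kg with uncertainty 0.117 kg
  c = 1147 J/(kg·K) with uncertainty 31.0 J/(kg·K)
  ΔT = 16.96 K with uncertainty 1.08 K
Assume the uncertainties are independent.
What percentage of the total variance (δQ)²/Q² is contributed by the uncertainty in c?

5.97%

(δQ/Q)² = (1·δm/m)² + (1·δc/c)² + (1·δΔT/ΔT)²
  m term: (1×0.0863)² = 0.00744
  c term: (1×0.0270)² = 0.000730
  ΔT term: (1×0.0637)² = 0.00406
Total = 0.0122. Share from c = 0.000730/0.0122 = 0.0597.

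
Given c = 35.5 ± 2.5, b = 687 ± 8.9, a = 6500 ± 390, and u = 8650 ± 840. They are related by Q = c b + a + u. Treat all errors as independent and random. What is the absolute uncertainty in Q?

1980

Let p = c·b = 24400. δp/p = √((1·δc/c)² + (1·δb/b)²) = √(0.00496 + 0.000168) = 0.0716, so δp = 1750.
Q = p + a + u: δQ = √(δp² + δa² + δu²) = √(3.05e+06 + 1.52e+05 + 7.06e+05) = 1980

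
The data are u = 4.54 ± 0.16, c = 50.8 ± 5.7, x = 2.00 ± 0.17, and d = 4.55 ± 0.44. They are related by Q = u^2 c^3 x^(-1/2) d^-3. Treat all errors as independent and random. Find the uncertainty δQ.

Products/powers → add relative errors in quadrature, weighted by exponent:
  (2·δu/u)² = (2×0.0352)² = 0.00497;  (3·δc/c)² = (3×0.112)² = 0.113;  (−½·δx/x)² = (-0.5×0.0850)² = 0.00181;  (-3·δd/d)² = (-3×0.0967)² = 0.0842
δQ/Q = √(0.204) = 0.452
Q = 20300, so δQ = 0.452 × 20300 = 9170.

9170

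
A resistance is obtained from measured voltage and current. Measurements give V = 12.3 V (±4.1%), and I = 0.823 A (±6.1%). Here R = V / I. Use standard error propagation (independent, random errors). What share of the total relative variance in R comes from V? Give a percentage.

(δR/R)² = (1·δV/V)² + (-1·δI/I)²
  V term: (1×0.0410)² = 0.00168
  I term: (-1×0.0610)² = 0.00372
Total = 0.00540. Share from V = 0.00168/0.00540 = 0.311.

31.1%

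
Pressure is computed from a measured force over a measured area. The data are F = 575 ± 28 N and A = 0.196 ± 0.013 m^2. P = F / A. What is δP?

P is a product of powers, so relative uncertainties combine in quadrature:
  (1·δF/F)² = (1×0.0487)² = 0.00237;  (-1·δA/A)² = (-1×0.0663)² = 0.00440
δP/P = √(0.00677) = 0.0823
P = 2930 Pa, so δP = 0.0823 × 2930 = 241 Pa.

241 Pa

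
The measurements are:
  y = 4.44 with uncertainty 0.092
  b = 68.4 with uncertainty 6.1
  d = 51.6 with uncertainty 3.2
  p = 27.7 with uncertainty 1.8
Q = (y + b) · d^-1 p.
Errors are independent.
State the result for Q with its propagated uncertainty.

39.1 ± 4.80

Let u = y + b = 72.8. δu = √(δy² + δb²) = √(0.00846 + 37.2) = 6.10, so δu/u = 0.0838.
Q is then a monomial in u, d, p:
δQ/Q = √((δu/u)² + (-1·δd/d)² + (1·δp/p)²) = √(0.00701 + 0.00385 + 0.00422) = 0.123
Q = 39.1, so δQ = 0.123 × 39.1 = 4.80.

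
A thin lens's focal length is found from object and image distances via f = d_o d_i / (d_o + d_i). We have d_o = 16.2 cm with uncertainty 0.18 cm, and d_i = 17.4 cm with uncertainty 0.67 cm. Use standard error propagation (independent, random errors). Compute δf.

0.163 cm

∂f/∂d_o = (d_i/(d_o+d_i))² = 0.268;  ∂f/∂d_i = (d_o/(d_o+d_i))² = 0.232
δf = √((∂f/∂d_o · δd_o)² + (∂f/∂d_i · δd_i)²) = √(0.00233 + 0.0243) = 0.163 cm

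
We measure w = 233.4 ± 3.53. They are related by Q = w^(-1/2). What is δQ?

Q ∝ w^(-1/2), so δQ/Q = |−½| · δw/w = 0.5 × 0.0151 = 0.00756.
Q = 0.06546, so δQ = 0.00756 × 0.06546 = 0.000495.

0.000495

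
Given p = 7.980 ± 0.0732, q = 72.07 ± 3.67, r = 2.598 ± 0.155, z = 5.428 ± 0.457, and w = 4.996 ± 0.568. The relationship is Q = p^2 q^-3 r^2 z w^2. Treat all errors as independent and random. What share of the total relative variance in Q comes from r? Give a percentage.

(δQ/Q)² = (2·δp/p)² + (-3·δq/q)² + (2·δr/r)² + (1·δz/z)² + (2·δw/w)²
  p term: (2×0.00917)² = 0.000337
  q term: (-3×0.0509)² = 0.0233
  r term: (2×0.0597)² = 0.0142
  z term: (1×0.0842)² = 0.00709
  w term: (2×0.114)² = 0.0517
Total = 0.0967. Share from r = 0.0142/0.0967 = 0.147.

14.7%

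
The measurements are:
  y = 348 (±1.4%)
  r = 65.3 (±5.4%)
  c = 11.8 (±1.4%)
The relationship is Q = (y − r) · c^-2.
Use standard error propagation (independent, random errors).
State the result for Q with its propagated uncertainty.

2.03 ± 0.0714

Let u = y − r = 283. δu = √(δy² + δr²) = √(23.7 + 12.4) = 6.01, so δu/u = 0.0213.
Q is then a monomial in u, c:
δQ/Q = √((δu/u)² + (-2·δc/c)²) = √(0.000453 + 0.000784) = 0.0352
Q = 2.03, so δQ = 0.0352 × 2.03 = 0.0714.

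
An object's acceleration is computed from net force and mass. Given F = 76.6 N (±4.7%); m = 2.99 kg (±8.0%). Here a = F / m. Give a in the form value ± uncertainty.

25.6 ± 2.38 m/s^2

For a monomial a ∝ F, m^-1, fractional errors add in quadrature:
  (1·δF/F)² = (1×0.0470)² = 0.00221;  (-1·δm/m)² = (-1×0.0800)² = 0.00640
δa/a = √(0.00861) = 0.0928
a = 25.6 m/s^2, so δa = 0.0928 × 25.6 = 2.38 m/s^2.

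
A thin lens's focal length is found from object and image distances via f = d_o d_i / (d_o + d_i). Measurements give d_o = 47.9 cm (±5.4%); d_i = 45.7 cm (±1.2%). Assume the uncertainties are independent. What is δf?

∂f/∂d_o = (d_i/(d_o+d_i))² = 0.238;  ∂f/∂d_i = (d_o/(d_o+d_i))² = 0.262
δf = √((∂f/∂d_o · δd_o)² + (∂f/∂d_i · δd_i)²) = √(0.380 + 0.0206) = 0.633 cm

0.633 cm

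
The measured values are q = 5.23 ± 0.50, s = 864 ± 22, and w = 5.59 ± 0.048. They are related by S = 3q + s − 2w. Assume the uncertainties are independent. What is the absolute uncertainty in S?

22.1

For a sum/difference, combine absolute errors in quadrature:
  (3·δq)² = 2.25;  (δs)² = 484;  (2·δw)² = 0.00922
δS = √(486) = 22.1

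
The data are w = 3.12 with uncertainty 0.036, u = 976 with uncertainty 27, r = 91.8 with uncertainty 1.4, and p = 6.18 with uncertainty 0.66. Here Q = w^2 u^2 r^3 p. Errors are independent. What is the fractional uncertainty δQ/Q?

Each factor contributes (exponent × relative error)² to (δQ/Q)²:
  (2·δw/w)² = (2×0.0115)² = 0.000533;  (2·δu/u)² = (2×0.0277)² = 0.00306;  (3·δr/r)² = (3×0.0153)² = 0.00209;  (1·δp/p)² = (1×0.107)² = 0.0114
δQ/Q = √(0.0171) = 0.131

0.131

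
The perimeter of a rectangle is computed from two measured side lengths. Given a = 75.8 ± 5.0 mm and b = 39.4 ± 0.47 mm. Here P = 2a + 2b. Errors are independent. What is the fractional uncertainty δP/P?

P is a linear combination, so absolute uncertainties add in quadrature:
  (2·δa)² = 100;  (2·δb)² = 0.884
δP = √(101) = 10.0 mm
P = 230 mm, so δP/P = 10.0/230 = 0.0436.

0.0436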